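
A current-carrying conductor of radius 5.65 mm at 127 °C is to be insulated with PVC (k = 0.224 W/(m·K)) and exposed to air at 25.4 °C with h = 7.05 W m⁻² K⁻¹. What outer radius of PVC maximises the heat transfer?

r_cr = 3.18 cm

For a cylinder, r_cr = k_ins/h = 0.224/7.05 = 0.0318 m = 3.18 cm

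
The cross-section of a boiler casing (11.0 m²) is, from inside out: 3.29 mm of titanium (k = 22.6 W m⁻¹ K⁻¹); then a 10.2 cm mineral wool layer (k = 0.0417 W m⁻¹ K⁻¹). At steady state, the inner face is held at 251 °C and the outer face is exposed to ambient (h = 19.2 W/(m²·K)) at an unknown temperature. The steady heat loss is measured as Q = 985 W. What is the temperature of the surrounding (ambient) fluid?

T_out = 27.3 °C

Series resistances:
  R_titanium = L/(kA) = 0.00329/(22.6·11.0) = 1.323×10^-5 K/W
  R_mineral wool = L/(kA) = 0.102/(0.0417·11.0) = 0.2224 K/W
  R_conv,out = 1/(hA) = 1/(19.2·11.0) = 0.004735 K/W
ΣR = 0.2271 K/W
ΔT = Q·ΣR = 985 × 0.2271 = 223.7 K
Heat flows outward, so T_out = T_in − ΔT = 251 − 223.7 = 27.3 °C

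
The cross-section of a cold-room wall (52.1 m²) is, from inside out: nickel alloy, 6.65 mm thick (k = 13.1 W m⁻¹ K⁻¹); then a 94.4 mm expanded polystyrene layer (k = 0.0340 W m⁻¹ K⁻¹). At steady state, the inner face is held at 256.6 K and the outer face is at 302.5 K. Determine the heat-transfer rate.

Q = 861 W

Resistance network (inner→outer):
  R_nickel alloy = L/(kA) = 0.00665/(13.1·52.1) = 9.743×10^-6 K/W
  R_expanded polystyrene = L/(kA) = 0.0944/(0.0340·52.1) = 0.05329 K/W
ΣR = 9.743×10^-6 + 0.05329 = 0.05330 K/W
Q = ΔT/ΣR = (256.6 K − 302.5 K)/0.05330 = -861 W
(Negative Q ⇒ heat flows inward; heat gain = 861 W.)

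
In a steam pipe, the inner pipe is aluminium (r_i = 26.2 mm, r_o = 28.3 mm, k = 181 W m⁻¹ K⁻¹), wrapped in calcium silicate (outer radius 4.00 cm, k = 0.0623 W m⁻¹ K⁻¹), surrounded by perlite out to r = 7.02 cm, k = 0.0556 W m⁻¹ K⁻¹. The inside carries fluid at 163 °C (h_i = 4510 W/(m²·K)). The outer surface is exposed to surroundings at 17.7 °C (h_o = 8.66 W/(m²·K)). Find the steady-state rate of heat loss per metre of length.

Treat each layer as a resistance in series:
  R'_conv,in = 1/(2πr h) = 1/(2π·0.0262·4510) = 0.001347 m·K/W
  R'_aluminium = ln(0.0283/0.0262)/(2πk) = 0.07710/(2π·181) = 6.780×10^-5 m·K/W
  R'_calcium silicate = ln(0.0400/0.0283)/(2πk) = 0.3460/(2π·0.0623) = 0.8840 m·K/W
  R'_perlite = ln(0.0702/0.0400)/(2πk) = 0.5625/(2π·0.0556) = 1.610 m·K/W
  R'_conv,out = 1/(2πr h) = 1/(2π·0.0702·8.66) = 0.2618 m·K/W
ΣR = 0.001347 + 6.780×10^-5 + 0.8840 + 1.610 + 0.2618 = 2.757 m·K/W
Q' = ΔT/ΣR = (163 °C − 17.7 °C)/2.757 = 52.7 W/m

Q' = 52.7 W/m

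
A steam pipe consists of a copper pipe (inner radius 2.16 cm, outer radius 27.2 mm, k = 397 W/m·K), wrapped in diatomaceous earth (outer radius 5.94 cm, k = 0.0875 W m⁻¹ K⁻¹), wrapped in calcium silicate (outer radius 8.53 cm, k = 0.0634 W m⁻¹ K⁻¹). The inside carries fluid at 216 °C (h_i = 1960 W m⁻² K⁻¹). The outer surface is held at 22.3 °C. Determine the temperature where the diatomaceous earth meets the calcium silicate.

Treat each layer as a resistance in series:
  R'_conv,in = 1/(2πr h) = 1/(2π·0.0216·1960) = 0.003759 m·K/W
  R'_copper = ln(0.0272/0.0216)/(2πk) = 0.2305/(2π·397) = 9.242×10^-5 m·K/W
  R'_diatomaceous earth = ln(0.0594/0.0272)/(2πk) = 0.7811/(2π·0.0875) = 1.421 m·K/W
  R'_calcium silicate = ln(0.0853/0.0594)/(2πk) = 0.3619/(2π·0.0634) = 0.9084 m·K/W
ΣR = 0.003759 + 9.242×10^-5 + 1.421 + 0.9084 = 2.333 m·K/W
Q' = ΔT/ΣR = (216 °C − 22.3 °C)/2.333 = 83.03 W/m
From the inner boundary to the diatomaceous earth/calcium silicate interface, ΣR_partial = 1.425 m·K/W.
T_interface = T_in − Q'·ΣR_partial = 216 °C − (83.03)(1.425) = 97.7 °C

T = 97.7 °C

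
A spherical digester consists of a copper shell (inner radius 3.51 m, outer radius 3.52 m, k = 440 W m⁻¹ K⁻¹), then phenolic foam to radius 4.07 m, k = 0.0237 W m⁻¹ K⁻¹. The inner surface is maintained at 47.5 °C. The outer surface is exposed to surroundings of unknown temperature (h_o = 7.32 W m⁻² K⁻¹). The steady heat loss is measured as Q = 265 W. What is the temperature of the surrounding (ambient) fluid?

T_out = 13.2 °C

Series resistances:
  R_copper = (1/3.51 − 1/3.52)/(4πk) = 8.094×10^-4/(4π·440) = 1.464×10^-7 K/W
  R_phenolic foam = (1/3.52 − 1/4.07)/(4πk) = 0.03839/(4π·0.0237) = 0.1289 K/W
  R_conv,out = 1/(4πr²h) = 1/(4π·4.07²·7.32) = 6.563×10^-4 K/W
ΣR = 0.1296 K/W
ΔT = Q·ΣR = 265 × 0.1296 = 34.34 K
Heat flows outward, so T_out = T_in − ΔT = 47.5 − 34.34 = 13.2 °C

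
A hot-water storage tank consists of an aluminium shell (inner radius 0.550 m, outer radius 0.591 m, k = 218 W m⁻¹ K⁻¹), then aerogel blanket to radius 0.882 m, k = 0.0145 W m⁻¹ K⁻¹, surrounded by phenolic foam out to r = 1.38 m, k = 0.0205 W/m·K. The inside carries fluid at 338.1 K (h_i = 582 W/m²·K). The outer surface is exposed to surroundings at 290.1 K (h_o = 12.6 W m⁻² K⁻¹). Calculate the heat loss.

Resistance network (inner→outer):
  R_conv,in = 1/(4πr²h) = 1/(4π·0.550²·582) = 4.520×10^-4 K/W
  R_aluminium = (1/0.550 − 1/0.591)/(4πk) = 0.1261/(4π·218) = 4.604×10^-5 K/W
  R_aerogel blanket = (1/0.591 − 1/0.882)/(4πk) = 0.5583/(4π·0.0145) = 3.064 K/W
  R_phenolic foam = (1/0.882 − 1/1.38)/(4πk) = 0.4091/(4π·0.0205) = 1.588 K/W
  R_conv,out = 1/(4πr²h) = 1/(4π·1.38²·12.6) = 0.003316 K/W
ΣR = 4.520×10^-4 + 4.604×10^-5 + 3.064 + 1.588 + 0.003316 = 4.656 K/W
Q = ΔT/ΣR = (338.1 K − 290.1 K)/4.656 = 10.3 W

Q = 10.3 W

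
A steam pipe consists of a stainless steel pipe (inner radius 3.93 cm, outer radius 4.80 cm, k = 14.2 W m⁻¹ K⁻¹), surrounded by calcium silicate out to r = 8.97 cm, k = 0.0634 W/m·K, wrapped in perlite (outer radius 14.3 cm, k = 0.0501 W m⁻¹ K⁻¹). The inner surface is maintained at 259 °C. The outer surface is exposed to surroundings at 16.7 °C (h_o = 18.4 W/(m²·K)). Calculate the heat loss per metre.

Series thermal resistances, inner to outer:
  R'_stainless steel = ln(0.0480/0.0393)/(2πk) = 0.2000/(2π·14.2) = 0.002241 m·K/W
  R'_calcium silicate = ln(0.0897/0.0480)/(2πk) = 0.6253/(2π·0.0634) = 1.570 m·K/W
  R'_perlite = ln(0.143/0.0897)/(2πk) = 0.4664/(2π·0.0501) = 1.482 m·K/W
  R'_conv,out = 1/(2πr h) = 1/(2π·0.143·18.4) = 0.06049 m·K/W
ΣR = 0.002241 + 1.570 + 1.482 + 0.06049 = 3.115 m·K/W
Q' = ΔT/ΣR = (259 °C − 16.7 °C)/3.115 = 77.8 W/m

Q' = 77.8 W/m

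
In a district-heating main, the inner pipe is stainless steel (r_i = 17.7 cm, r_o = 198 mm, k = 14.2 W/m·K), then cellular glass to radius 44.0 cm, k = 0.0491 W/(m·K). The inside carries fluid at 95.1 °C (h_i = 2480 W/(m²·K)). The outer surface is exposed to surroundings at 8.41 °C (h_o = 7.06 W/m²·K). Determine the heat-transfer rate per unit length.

Treat each layer as a resistance in series:
  R'_conv,in = 1/(2πr h) = 1/(2π·0.177·2480) = 3.626×10^-4 m·K/W
  R'_stainless steel = ln(0.198/0.177)/(2πk) = 0.1121/(2π·14.2) = 0.001257 m·K/W
  R'_cellular glass = ln(0.440/0.198)/(2πk) = 0.7985/(2π·0.0491) = 2.588 m·K/W
  R'_conv,out = 1/(2πr h) = 1/(2π·0.440·7.06) = 0.05123 m·K/W
ΣR = 3.626×10^-4 + 0.001257 + 2.588 + 0.05123 = 2.641 m·K/W
Q' = ΔT/ΣR = (95.1 °C − 8.41 °C)/2.641 = 32.8 W/m

Q' = 32.8 W/m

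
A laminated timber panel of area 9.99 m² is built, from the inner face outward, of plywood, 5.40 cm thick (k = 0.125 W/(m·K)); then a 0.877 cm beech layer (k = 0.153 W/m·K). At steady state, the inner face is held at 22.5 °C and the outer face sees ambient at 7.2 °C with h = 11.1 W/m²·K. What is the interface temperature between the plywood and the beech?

T = 11.1 °C

Series thermal resistances, inner to outer:
  R_plywood = L/(kA) = 0.0540/(0.125·9.99) = 0.04324 K/W
  R_beech = L/(kA) = 0.00877/(0.153·9.99) = 0.005738 K/W
  R_conv,out = 1/(hA) = 1/(11.1·9.99) = 0.009018 K/W
ΣR = 0.04324 + 0.005738 + 0.009018 = 0.05800 K/W
Q = ΔT/ΣR = (22.5 °C − 7.2 °C)/0.05800 = 263.8 W
From the inner boundary to the plywood/beech interface, ΣR_partial = 0.04324 K/W.
T_interface = T_in − Q·ΣR_partial = 22.5 °C − (263.8)(0.04324) = 11.1 °C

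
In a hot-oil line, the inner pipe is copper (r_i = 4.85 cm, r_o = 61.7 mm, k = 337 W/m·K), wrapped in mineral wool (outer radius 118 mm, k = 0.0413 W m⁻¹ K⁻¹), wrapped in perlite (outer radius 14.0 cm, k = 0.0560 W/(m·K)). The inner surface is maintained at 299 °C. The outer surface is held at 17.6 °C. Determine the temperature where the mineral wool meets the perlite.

Resistance network (inner→outer):
  R'_copper = ln(0.0617/0.0485)/(2πk) = 0.2407/(2π·337) = 1.137×10^-4 m·K/W
  R'_mineral wool = ln(0.118/0.0617)/(2πk) = 0.6484/(2π·0.0413) = 2.499 m·K/W
  R'_perlite = ln(0.140/0.118)/(2πk) = 0.1710/(2π·0.0560) = 0.4859 m·K/W
ΣR = 1.137×10^-4 + 2.499 + 0.4859 = 2.985 m·K/W
Q' = ΔT/ΣR = (299 °C − 17.6 °C)/2.985 = 94.27 W/m
From the inner boundary to the mineral wool/perlite interface, ΣR_partial = 2.499 m·K/W.
T_interface = T_in − Q'·ΣR_partial = 299 °C − (94.27)(2.499) = 63.4 °C

T = 63.4 °C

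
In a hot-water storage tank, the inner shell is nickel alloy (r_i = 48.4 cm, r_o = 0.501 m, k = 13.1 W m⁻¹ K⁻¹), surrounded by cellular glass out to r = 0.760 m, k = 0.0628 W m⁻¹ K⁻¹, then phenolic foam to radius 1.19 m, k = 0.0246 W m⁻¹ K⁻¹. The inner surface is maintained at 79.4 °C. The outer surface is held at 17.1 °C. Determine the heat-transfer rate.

Resistance network (inner→outer):
  R_nickel alloy = (1/0.484 − 1/0.501)/(4πk) = 0.07011/(4π·13.1) = 4.259×10^-4 K/W
  R_cellular glass = (1/0.501 − 1/0.760)/(4πk) = 0.6802/(4π·0.0628) = 0.8619 K/W
  R_phenolic foam = (1/0.760 − 1/1.19)/(4πk) = 0.4755/(4π·0.0246) = 1.538 K/W
ΣR = 4.259×10^-4 + 0.8619 + 1.538 = 2.400 K/W
Q = ΔT/ΣR = (79.4 °C − 17.1 °C)/2.400 = 26.0 W

Q = 26.0 W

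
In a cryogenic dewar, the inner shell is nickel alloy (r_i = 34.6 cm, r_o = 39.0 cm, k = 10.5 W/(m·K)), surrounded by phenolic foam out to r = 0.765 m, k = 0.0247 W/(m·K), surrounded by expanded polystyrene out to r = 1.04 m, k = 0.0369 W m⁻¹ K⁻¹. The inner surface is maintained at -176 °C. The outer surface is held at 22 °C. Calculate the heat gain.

Q = 41.3 W

Series thermal resistances, inner to outer:
  R_nickel alloy = (1/0.346 − 1/0.390)/(4πk) = 0.3261/(4π·10.5) = 0.002471 K/W
  R_phenolic foam = (1/0.390 − 1/0.765)/(4πk) = 1.257/(4π·0.0247) = 4.049 K/W
  R_expanded polystyrene = (1/0.765 − 1/1.04)/(4πk) = 0.3457/(4π·0.0369) = 0.7454 K/W
ΣR = 0.002471 + 4.049 + 0.7454 = 4.797 K/W
Q = ΔT/ΣR = (-176 °C − 22 °C)/4.797 = -41.3 W
(Negative Q ⇒ heat flows inward; heat gain = 41.3 W.)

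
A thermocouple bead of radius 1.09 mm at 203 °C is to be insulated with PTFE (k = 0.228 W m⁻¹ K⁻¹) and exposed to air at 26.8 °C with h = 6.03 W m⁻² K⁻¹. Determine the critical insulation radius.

For a sphere, r_cr = 2k_ins/h = 2·0.228/6.03 = 0.0756 m = 7.56 cm

r_cr = 7.56 cm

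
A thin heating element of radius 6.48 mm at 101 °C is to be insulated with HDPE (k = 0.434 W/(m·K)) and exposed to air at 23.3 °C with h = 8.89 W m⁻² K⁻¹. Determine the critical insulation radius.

r_cr = 4.88 cm

For a cylinder, r_cr = k_ins/h = 0.434/8.89 = 0.0488 m = 4.88 cm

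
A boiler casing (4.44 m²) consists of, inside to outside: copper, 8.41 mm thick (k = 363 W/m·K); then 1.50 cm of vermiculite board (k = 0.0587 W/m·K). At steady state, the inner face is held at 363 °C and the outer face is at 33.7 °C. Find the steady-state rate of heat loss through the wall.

Series thermal resistances, inner to outer:
  R_copper = L/(kA) = 0.00841/(363·4.44) = 5.218×10^-6 K/W
  R_vermiculite board = L/(kA) = 0.0150/(0.0587·4.44) = 0.05755 K/W
ΣR = 5.218×10^-6 + 0.05755 = 0.05756 K/W
Q = ΔT/ΣR = (363 °C − 33.7 °C)/0.05756 = 5720 W

Q = 5720 W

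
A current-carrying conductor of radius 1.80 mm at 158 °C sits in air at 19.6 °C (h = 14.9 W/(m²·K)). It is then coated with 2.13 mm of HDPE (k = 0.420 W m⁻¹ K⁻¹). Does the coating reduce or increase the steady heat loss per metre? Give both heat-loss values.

increases: 23.3 → 45.9 W/m

Critical radius for a cylinder: r_cr = k/h = 0.0282 m = 2.82 cm.
Outer radius after coating: r₂ = 0.00180 + 0.00213 = 0.00393 m.
Since r₁ < r_cr and r₂ ≤ r_cr, the coating moves toward the maximum at r_cr — heat loss rises.
Bare: R = 1/(2πr₁h) = 5.934 m·K/W; Q = 138.4/5.934 = 23.3 W/m.
Coated: R = R_cond + R_conv = 3.014 m·K/W; Q = 138.4/3.014 = 45.9 W/m.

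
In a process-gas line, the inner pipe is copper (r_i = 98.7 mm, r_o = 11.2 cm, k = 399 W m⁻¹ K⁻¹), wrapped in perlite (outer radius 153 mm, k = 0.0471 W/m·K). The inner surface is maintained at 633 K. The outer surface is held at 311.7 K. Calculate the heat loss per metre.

Resistance network (inner→outer):
  R'_copper = ln(0.112/0.0987)/(2πk) = 0.1264/(2π·399) = 5.042×10^-5 m·K/W
  R'_perlite = ln(0.153/0.112)/(2πk) = 0.3119/(2π·0.0471) = 1.054 m·K/W
ΣR = 5.042×10^-5 + 1.054 = 1.054 m·K/W
Q' = ΔT/ΣR = (633 K − 311.7 K)/1.054 = 305 W/m

Q' = 305 W/m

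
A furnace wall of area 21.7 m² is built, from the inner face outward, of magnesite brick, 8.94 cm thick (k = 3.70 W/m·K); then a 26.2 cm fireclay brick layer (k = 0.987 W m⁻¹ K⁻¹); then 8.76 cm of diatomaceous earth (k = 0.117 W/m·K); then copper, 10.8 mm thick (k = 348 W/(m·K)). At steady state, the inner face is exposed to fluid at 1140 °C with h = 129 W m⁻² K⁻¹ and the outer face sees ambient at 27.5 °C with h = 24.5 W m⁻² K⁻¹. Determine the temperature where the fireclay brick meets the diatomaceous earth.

Series thermal resistances, inner to outer:
  R_conv,in = 1/(hA) = 1/(129·21.7) = 3.572×10^-4 K/W
  R_magnesite brick = L/(kA) = 0.0894/(3.70·21.7) = 0.001113 K/W
  R_fireclay brick = L/(kA) = 0.262/(0.987·21.7) = 0.01223 K/W
  R_diatomaceous earth = L/(kA) = 0.0876/(0.117·21.7) = 0.03450 K/W
  R_copper = L/(kA) = 0.0108/(348·21.7) = 1.430×10^-6 K/W
  R_conv,out = 1/(hA) = 1/(24.5·21.7) = 0.001881 K/W
ΣR = 3.572×10^-4 + 0.001113 + 0.01223 + 0.03450 + 1.430×10^-6 + 0.001881 = 0.05008 K/W
Q = ΔT/ΣR = (1140 °C − 27.5 °C)/0.05008 = 22210 W
From the inner boundary to the fireclay brick/diatomaceous earth interface, ΣR_partial = 0.01370 K/W.
T_interface = T_in − Q·ΣR_partial = 1140 °C − (22210)(0.01370) = 836 °C

T = 836 °C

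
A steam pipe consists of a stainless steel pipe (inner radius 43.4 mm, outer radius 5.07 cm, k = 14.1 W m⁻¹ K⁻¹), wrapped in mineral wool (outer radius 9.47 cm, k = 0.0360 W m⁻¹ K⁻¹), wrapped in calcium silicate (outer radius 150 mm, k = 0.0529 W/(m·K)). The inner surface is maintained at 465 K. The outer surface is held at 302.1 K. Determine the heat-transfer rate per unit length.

Q' = 39.3 W/m

Series thermal resistances, inner to outer:
  R'_stainless steel = ln(0.0507/0.0434)/(2πk) = 0.1555/(2π·14.1) = 0.001755 m·K/W
  R'_mineral wool = ln(0.0947/0.0507)/(2πk) = 0.6248/(2π·0.0360) = 2.762 m·K/W
  R'_calcium silicate = ln(0.150/0.0947)/(2πk) = 0.4599/(2π·0.0529) = 1.384 m·K/W
ΣR = 0.001755 + 2.762 + 1.384 = 4.148 m·K/W
Q' = ΔT/ΣR = (465 K − 302.1 K)/4.148 = 39.3 W/m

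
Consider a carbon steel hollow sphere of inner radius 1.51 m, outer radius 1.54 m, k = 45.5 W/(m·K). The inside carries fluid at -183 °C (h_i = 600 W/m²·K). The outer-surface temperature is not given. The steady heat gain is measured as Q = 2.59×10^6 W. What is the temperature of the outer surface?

Series resistances:
  R_conv,in = 1/(4πr²h) = 1/(4π·1.51²·600) = 5.817×10^-5 K/W
  R_carbon steel = (1/1.51 − 1/1.54)/(4πk) = 0.01290/(4π·45.5) = 2.256×10^-5 K/W
ΣR = 8.073×10^-5 K/W
ΔT = Q·ΣR = 2.59×10^6 × 8.073×10^-5 = 209.1 K
Heat flows inward, so T_out = T_in + ΔT = -183 + 209.1 = 26.1 °C

T_out = 26.1 °C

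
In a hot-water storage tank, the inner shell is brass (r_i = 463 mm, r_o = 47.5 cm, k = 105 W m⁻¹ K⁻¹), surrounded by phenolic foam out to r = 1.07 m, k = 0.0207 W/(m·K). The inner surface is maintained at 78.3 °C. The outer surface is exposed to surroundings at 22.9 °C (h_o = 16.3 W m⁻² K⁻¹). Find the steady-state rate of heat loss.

Q = 12.3 W

Resistance network (inner→outer):
  R_brass = (1/0.463 − 1/0.475)/(4πk) = 0.05456/(4π·105) = 4.135×10^-5 K/W
  R_phenolic foam = (1/0.475 − 1/1.07)/(4πk) = 1.171/(4π·0.0207) = 4.500 K/W
  R_conv,out = 1/(4πr²h) = 1/(4π·1.07²·16.3) = 0.004264 K/W
ΣR = 4.135×10^-5 + 4.500 + 0.004264 = 4.504 K/W
Q = ΔT/ΣR = (78.3 °C − 22.9 °C)/4.504 = 12.3 W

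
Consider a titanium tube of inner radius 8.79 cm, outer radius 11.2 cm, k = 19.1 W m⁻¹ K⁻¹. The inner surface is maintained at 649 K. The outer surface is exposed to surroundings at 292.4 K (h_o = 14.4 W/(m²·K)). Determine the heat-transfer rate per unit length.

Resistance network (inner→outer):
  R'_titanium = ln(0.112/0.0879)/(2πk) = 0.2423/(2π·19.1) = 0.002019 m·K/W
  R'_conv,out = 1/(2πr h) = 1/(2π·0.112·14.4) = 0.09868 m·K/W
ΣR = 0.002019 + 0.09868 = 0.1007 m·K/W
Q' = ΔT/ΣR = (649 K − 292.4 K)/0.1007 = 3540 W/m

Q' = 3.54 kW/m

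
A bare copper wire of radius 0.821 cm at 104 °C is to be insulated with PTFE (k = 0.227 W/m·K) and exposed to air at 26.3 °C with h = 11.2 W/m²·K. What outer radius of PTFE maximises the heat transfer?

For a cylinder, r_cr = k_ins/h = 0.227/11.2 = 0.0203 m = 2.03 cm

r_cr = 2.03 cm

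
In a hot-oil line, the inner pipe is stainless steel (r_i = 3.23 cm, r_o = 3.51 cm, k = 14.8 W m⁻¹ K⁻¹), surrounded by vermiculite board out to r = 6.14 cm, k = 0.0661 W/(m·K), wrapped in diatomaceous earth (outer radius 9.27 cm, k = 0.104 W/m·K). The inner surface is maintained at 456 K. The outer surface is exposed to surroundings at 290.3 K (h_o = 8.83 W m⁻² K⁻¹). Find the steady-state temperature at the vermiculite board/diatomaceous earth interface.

Resistance network (inner→outer):
  R'_stainless steel = ln(0.0351/0.0323)/(2πk) = 0.08313/(2π·14.8) = 8.940×10^-4 m·K/W
  R'_vermiculite board = ln(0.0614/0.0351)/(2πk) = 0.5592/(2π·0.0661) = 1.346 m·K/W
  R'_diatomaceous earth = ln(0.0927/0.0614)/(2πk) = 0.4120/(2π·0.104) = 0.6304 m·K/W
  R'_conv,out = 1/(2πr h) = 1/(2π·0.0927·8.83) = 0.1944 m·K/W
ΣR = 8.940×10^-4 + 1.346 + 0.6304 + 0.1944 = 2.172 m·K/W
Q' = ΔT/ΣR = (456 K − 290.3 K)/2.172 = 76.29 W/m
From the inner boundary to the vermiculite board/diatomaceous earth interface, ΣR_partial = 1.347 m·K/W.
T_interface = T_in − Q'·ΣR_partial = 456 K − (76.29)(1.347) = 353.2 K

T = 353.2 K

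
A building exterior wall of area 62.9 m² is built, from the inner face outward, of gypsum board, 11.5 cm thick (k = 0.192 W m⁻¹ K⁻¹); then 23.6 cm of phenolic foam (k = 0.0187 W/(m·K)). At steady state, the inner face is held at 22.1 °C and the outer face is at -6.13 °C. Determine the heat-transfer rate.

Resistance network (inner→outer):
  R_gypsum board = L/(kA) = 0.115/(0.192·62.9) = 0.009522 K/W
  R_phenolic foam = L/(kA) = 0.236/(0.0187·62.9) = 0.2006 K/W
ΣR = 0.009522 + 0.2006 = 0.2101 K/W
Q = ΔT/ΣR = (22.1 °C − -6.13 °C)/0.2101 = 134 W

Q = 134 W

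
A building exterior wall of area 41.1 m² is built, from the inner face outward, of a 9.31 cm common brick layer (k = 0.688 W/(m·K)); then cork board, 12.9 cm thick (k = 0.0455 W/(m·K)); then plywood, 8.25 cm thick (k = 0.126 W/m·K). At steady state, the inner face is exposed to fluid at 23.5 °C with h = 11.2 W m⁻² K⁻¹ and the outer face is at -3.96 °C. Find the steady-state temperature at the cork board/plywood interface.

T = 0.88 °C

Treat each layer as a resistance in series:
  R_conv,in = 1/(hA) = 1/(11.2·41.1) = 0.002172 K/W
  R_common brick = L/(kA) = 0.0931/(0.688·41.1) = 0.003292 K/W
  R_cork board = L/(kA) = 0.129/(0.0455·41.1) = 0.06898 K/W
  R_plywood = L/(kA) = 0.0825/(0.126·41.1) = 0.01593 K/W
ΣR = 0.002172 + 0.003292 + 0.06898 + 0.01593 = 0.09037 K/W
Q = ΔT/ΣR = (23.5 °C − -3.96 °C)/0.09037 = 303.9 W
From the inner boundary to the cork board/plywood interface, ΣR_partial = 0.07444 K/W.
T_interface = T_in − Q·ΣR_partial = 23.5 °C − (303.9)(0.07444) = 0.88 °C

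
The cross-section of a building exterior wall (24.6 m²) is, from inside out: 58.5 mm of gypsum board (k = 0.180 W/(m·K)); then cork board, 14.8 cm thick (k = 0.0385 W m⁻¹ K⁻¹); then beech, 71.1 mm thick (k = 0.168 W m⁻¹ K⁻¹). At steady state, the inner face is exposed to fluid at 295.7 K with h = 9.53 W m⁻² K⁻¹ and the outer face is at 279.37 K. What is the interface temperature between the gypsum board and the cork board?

T = 294.2 K

Series thermal resistances, inner to outer:
  R_conv,in = 1/(hA) = 1/(9.53·24.6) = 0.004266 K/W
  R_gypsum board = L/(kA) = 0.0585/(0.180·24.6) = 0.01321 K/W
  R_cork board = L/(kA) = 0.148/(0.0385·24.6) = 0.1563 K/W
  R_beech = L/(kA) = 0.0711/(0.168·24.6) = 0.01720 K/W
ΣR = 0.004266 + 0.01321 + 0.1563 + 0.01720 = 0.1910 K/W
Q = ΔT/ΣR = (295.7 K − 279.37 K)/0.1910 = 85.50 W
From the inner boundary to the gypsum board/cork board interface, ΣR_partial = 0.01748 K/W.
T_interface = T_in − Q·ΣR_partial = 295.7 K − (85.50)(0.01748) = 294.2 K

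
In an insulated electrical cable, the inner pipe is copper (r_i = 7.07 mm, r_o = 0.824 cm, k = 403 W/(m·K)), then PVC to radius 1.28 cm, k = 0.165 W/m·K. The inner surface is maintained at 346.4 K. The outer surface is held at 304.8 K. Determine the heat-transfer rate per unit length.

Series thermal resistances, inner to outer:
  R'_copper = ln(0.00824/0.00707)/(2πk) = 0.1531/(2π·403) = 6.048×10^-5 m·K/W
  R'_PVC = ln(0.0128/0.00824)/(2πk) = 0.4404/(2π·0.165) = 0.4248 m·K/W
ΣR = 6.048×10^-5 + 0.4248 = 0.4249 m·K/W
Q' = ΔT/ΣR = (346.4 K − 304.8 K)/0.4249 = 97.9 W/m

Q' = 97.9 W/m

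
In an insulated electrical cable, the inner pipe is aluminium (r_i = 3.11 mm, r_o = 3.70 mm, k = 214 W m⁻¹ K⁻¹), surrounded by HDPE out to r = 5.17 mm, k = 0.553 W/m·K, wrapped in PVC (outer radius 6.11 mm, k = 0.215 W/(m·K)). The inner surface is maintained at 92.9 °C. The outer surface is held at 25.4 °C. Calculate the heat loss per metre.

Series thermal resistances, inner to outer:
  R'_aluminium = ln(0.00370/0.00311)/(2πk) = 0.1737/(2π·214) = 1.292×10^-4 m·K/W
  R'_HDPE = ln(0.00517/0.00370)/(2πk) = 0.3345/(2π·0.553) = 0.09628 m·K/W
  R'_PVC = ln(0.00611/0.00517)/(2πk) = 0.1671/(2π·0.215) = 0.1237 m·K/W
ΣR = 1.292×10^-4 + 0.09628 + 0.1237 = 0.2201 m·K/W
Q' = ΔT/ΣR = (92.9 °C − 25.4 °C)/0.2201 = 307 W/m

Q' = 307 W/m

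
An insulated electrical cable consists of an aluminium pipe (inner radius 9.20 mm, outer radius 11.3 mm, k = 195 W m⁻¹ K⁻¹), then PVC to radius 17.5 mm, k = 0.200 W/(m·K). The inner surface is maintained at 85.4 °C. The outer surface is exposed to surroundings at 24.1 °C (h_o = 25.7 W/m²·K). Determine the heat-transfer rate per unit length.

Q' = 87.3 W/m

Resistance network (inner→outer):
  R'_aluminium = ln(0.0113/0.00920)/(2πk) = 0.2056/(2π·195) = 1.678×10^-4 m·K/W
  R'_PVC = ln(0.0175/0.0113)/(2πk) = 0.4374/(2π·0.200) = 0.3481 m·K/W
  R'_conv,out = 1/(2πr h) = 1/(2π·0.0175·25.7) = 0.3539 m·K/W
ΣR = 1.678×10^-4 + 0.3481 + 0.3539 = 0.7022 m·K/W
Q' = ΔT/ΣR = (85.4 °C − 24.1 °C)/0.7022 = 87.3 W/m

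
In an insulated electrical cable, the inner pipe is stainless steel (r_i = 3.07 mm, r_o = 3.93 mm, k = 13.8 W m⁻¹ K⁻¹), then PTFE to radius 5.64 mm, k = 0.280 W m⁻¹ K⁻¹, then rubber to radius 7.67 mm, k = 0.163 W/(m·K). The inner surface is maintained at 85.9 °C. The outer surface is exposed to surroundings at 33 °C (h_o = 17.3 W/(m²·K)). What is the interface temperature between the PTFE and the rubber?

T = 79.5 °C

Series thermal resistances, inner to outer:
  R'_stainless steel = ln(0.00393/0.00307)/(2πk) = 0.2470/(2π·13.8) = 0.002848 m·K/W
  R'_PTFE = ln(0.00564/0.00393)/(2πk) = 0.3612/(2π·0.280) = 0.2053 m·K/W
  R'_rubber = ln(0.00767/0.00564)/(2πk) = 0.3074/(2π·0.163) = 0.3002 m·K/W
  R'_conv,out = 1/(2πr h) = 1/(2π·0.00767·17.3) = 1.199 m·K/W
ΣR = 0.002848 + 0.2053 + 0.3002 + 1.199 = 1.707 m·K/W
Q' = ΔT/ΣR = (85.9 °C − 33 °C)/1.707 = 30.99 W/m
From the inner boundary to the PTFE/rubber interface, ΣR_partial = 0.2081 m·K/W.
T_interface = T_in − Q'·ΣR_partial = 85.9 °C − (30.99)(0.2081) = 79.5 °C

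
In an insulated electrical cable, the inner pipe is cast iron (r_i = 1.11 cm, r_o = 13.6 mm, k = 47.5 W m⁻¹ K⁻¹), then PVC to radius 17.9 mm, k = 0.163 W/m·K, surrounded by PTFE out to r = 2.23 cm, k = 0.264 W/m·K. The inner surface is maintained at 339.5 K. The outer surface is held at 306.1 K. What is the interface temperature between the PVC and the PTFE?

T = 317.1 K

Resistance network (inner→outer):
  R'_cast iron = ln(0.0136/0.0111)/(2πk) = 0.2031/(2π·47.5) = 6.806×10^-4 m·K/W
  R'_PVC = ln(0.0179/0.0136)/(2πk) = 0.2747/(2π·0.163) = 0.2683 m·K/W
  R'_PTFE = ln(0.0223/0.0179)/(2πk) = 0.2198/(2π·0.264) = 0.1325 m·K/W
ΣR = 6.806×10^-4 + 0.2683 + 0.1325 = 0.4015 m·K/W
Q' = ΔT/ΣR = (339.5 K − 306.1 K)/0.4015 = 83.19 W/m
From the inner boundary to the PVC/PTFE interface, ΣR_partial = 0.2690 m·K/W.
T_interface = T_in − Q'·ΣR_partial = 339.5 K − (83.19)(0.2690) = 317.1 K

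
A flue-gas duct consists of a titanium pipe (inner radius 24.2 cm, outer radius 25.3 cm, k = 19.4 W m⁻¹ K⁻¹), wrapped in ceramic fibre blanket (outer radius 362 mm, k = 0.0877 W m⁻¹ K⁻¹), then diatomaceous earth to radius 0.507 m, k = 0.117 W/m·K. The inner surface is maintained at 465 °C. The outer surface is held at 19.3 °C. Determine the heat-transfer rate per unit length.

Q' = 402 W/m

Resistance network (inner→outer):
  R'_titanium = ln(0.253/0.242)/(2πk) = 0.04445/(2π·19.4) = 3.647×10^-4 m·K/W
  R'_ceramic fibre blanket = ln(0.362/0.253)/(2πk) = 0.3583/(2π·0.0877) = 0.6501 m·K/W
  R'_diatomaceous earth = ln(0.507/0.362)/(2πk) = 0.3369/(2π·0.117) = 0.4582 m·K/W
ΣR = 3.647×10^-4 + 0.6501 + 0.4582 = 1.109 m·K/W
Q' = ΔT/ΣR = (465 °C − 19.3 °C)/1.109 = 402 W/m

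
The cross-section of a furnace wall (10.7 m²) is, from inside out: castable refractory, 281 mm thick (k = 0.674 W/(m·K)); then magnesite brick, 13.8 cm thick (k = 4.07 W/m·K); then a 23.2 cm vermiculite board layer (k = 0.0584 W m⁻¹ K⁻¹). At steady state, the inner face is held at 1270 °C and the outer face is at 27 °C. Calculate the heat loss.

Q = 3010 W

Resistance network (inner→outer):
  R_castable refractory = L/(kA) = 0.281/(0.674·10.7) = 0.03896 K/W
  R_magnesite brick = L/(kA) = 0.138/(4.07·10.7) = 0.003169 K/W
  R_vermiculite board = L/(kA) = 0.232/(0.0584·10.7) = 0.3713 K/W
ΣR = 0.03896 + 0.003169 + 0.3713 = 0.4134 K/W
Q = ΔT/ΣR = (1270 °C − 27 °C)/0.4134 = 3010 W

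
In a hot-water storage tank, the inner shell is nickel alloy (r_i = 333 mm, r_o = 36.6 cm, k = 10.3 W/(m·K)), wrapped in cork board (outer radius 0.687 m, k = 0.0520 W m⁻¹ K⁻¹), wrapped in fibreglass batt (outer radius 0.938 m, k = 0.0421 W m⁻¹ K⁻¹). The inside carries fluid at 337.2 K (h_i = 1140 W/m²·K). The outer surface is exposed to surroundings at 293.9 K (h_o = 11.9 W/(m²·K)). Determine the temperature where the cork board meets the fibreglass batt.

T = 305.8 K

Treat each layer as a resistance in series:
  R_conv,in = 1/(4πr²h) = 1/(4π·0.333²·1140) = 6.295×10^-4 K/W
  R_nickel alloy = (1/0.333 − 1/0.366)/(4πk) = 0.2708/(4π·10.3) = 0.002092 K/W
  R_cork board = (1/0.366 − 1/0.687)/(4πk) = 1.277/(4π·0.0520) = 1.954 K/W
  R_fibreglass batt = (1/0.687 − 1/0.938)/(4πk) = 0.3895/(4π·0.0421) = 0.7362 K/W
  R_conv,out = 1/(4πr²h) = 1/(4π·0.938²·11.9) = 0.007600 K/W
ΣR = 6.295×10^-4 + 0.002092 + 1.954 + 0.7362 + 0.007600 = 2.701 K/W
Q = ΔT/ΣR = (337.2 K − 293.9 K)/2.701 = 16.03 W
From the inner boundary to the cork board/fibreglass batt interface, ΣR_partial = 1.957 K/W.
T_interface = T_in − Q·ΣR_partial = 337.2 K − (16.03)(1.957) = 305.8 K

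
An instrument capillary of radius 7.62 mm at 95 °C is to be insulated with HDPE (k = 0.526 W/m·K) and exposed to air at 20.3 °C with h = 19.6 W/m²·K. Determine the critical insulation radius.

r_cr = 2.68 cm

For a cylinder, r_cr = k_ins/h = 0.526/19.6 = 0.0268 m = 2.68 cm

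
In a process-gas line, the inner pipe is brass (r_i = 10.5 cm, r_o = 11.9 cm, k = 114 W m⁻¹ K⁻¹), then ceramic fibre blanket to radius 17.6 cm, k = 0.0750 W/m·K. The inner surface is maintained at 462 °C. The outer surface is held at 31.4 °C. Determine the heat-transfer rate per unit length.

Resistance network (inner→outer):
  R'_brass = ln(0.119/0.105)/(2πk) = 0.1252/(2π·114) = 1.747×10^-4 m·K/W
  R'_ceramic fibre blanket = ln(0.176/0.119)/(2πk) = 0.3914/(2π·0.0750) = 0.8305 m·K/W
ΣR = 1.747×10^-4 + 0.8305 = 0.8307 m·K/W
Q' = ΔT/ΣR = (462 °C − 31.4 °C)/0.8307 = 518 W/m

Q' = 518 W/m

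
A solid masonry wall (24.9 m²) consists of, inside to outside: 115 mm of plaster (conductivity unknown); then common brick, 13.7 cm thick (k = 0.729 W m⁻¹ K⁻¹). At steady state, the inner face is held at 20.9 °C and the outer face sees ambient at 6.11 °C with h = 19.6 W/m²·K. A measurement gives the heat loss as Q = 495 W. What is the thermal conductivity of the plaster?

k = 0.228 W/m·K

ΣR = ΔT/Q = |20.9 − 6.11|/495 = 0.02988 K/W
Known resistances:
  R_common brick = L/(kA) = 0.137/(0.729·24.9) = 0.007547 K/W
  R_conv,out = 1/(hA) = 1/(19.6·24.9) = 0.002049 K/W
R_plaster = ΣR − ΣR_known = 0.02988 − 0.009596 = 0.02028 K/W
L/(kA) = 0.02028 ⇒ k = 0.115/(0.02028·24.9) = 0.228 W/m·K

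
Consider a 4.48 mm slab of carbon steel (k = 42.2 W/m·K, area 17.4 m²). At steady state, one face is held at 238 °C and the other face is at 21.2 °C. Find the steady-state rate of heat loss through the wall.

Q = 35500 kW

Q = kA·ΔT/L = 42.2 × 17.4 × |238 °C − 21.2 °C| / 0.00448 = 3.55×10^7 W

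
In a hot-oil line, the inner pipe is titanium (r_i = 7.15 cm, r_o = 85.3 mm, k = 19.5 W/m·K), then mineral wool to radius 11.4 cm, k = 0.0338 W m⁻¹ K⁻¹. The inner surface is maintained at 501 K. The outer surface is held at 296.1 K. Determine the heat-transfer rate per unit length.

Q' = 150 W/m

Resistance network (inner→outer):
  R'_titanium = ln(0.0853/0.0715)/(2πk) = 0.1765/(2π·19.5) = 0.001440 m·K/W
  R'_mineral wool = ln(0.114/0.0853)/(2πk) = 0.2900/(2π·0.0338) = 1.366 m·K/W
ΣR = 0.001440 + 1.366 = 1.367 m·K/W
Q' = ΔT/ΣR = (501 K − 296.1 K)/1.367 = 150 W/m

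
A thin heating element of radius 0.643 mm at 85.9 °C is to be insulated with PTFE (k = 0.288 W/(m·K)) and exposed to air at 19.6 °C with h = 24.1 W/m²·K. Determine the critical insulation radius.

r_cr = 1.20 cm

For a cylinder, r_cr = k_ins/h = 0.288/24.1 = 0.0120 m = 1.20 cm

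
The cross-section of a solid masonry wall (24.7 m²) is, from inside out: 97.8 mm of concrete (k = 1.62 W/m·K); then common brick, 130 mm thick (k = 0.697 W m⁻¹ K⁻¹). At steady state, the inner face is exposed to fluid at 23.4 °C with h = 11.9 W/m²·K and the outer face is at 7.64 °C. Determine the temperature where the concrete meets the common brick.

Series thermal resistances, inner to outer:
  R_conv,in = 1/(hA) = 1/(11.9·24.7) = 0.003402 K/W
  R_concrete = L/(kA) = 0.0978/(1.62·24.7) = 0.002444 K/W
  R_common brick = L/(kA) = 0.130/(0.697·24.7) = 0.007551 K/W
ΣR = 0.003402 + 0.002444 + 0.007551 = 0.01340 K/W
Q = ΔT/ΣR = (23.4 °C − 7.64 °C)/0.01340 = 1176 W
From the inner boundary to the concrete/common brick interface, ΣR_partial = 0.005846 K/W.
T_interface = T_in − Q·ΣR_partial = 23.4 °C − (1176)(0.005846) = 16.5 °C

T = 16.5 °C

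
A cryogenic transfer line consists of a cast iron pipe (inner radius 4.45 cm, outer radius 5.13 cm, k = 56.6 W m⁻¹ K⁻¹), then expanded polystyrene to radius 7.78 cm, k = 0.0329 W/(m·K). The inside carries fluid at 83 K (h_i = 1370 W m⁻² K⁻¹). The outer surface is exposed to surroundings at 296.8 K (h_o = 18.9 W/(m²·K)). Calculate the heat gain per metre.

Series thermal resistances, inner to outer:
  R'_conv,in = 1/(2πr h) = 1/(2π·0.0445·1370) = 0.002611 m·K/W
  R'_cast iron = ln(0.0513/0.0445)/(2πk) = 0.1422/(2π·56.6) = 3.999×10^-4 m·K/W
  R'_expanded polystyrene = ln(0.0778/0.0513)/(2πk) = 0.4165/(2π·0.0329) = 2.015 m·K/W
  R'_conv,out = 1/(2πr h) = 1/(2π·0.0778·18.9) = 0.1082 m·K/W
ΣR = 0.002611 + 3.999×10^-4 + 2.015 + 0.1082 = 2.126 m·K/W
Q' = ΔT/ΣR = (83 K − 296.8 K)/2.126 = -101 W/m
(Negative Q' ⇒ heat flows inward; heat gain = 101 W/m.)

Q' = 101 W/m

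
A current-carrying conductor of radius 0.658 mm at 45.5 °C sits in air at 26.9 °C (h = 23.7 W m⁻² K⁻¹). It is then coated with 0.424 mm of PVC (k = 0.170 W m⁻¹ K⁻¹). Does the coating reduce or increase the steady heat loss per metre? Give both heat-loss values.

increases: 1.82 → 2.79 W/m

Critical radius for a cylinder: r_cr = k/h = 0.00717 m = 0.717 cm.
Outer radius after coating: r₂ = 6.58×10^-4 + 4.24×10^-4 = 0.001082 m.
Since r₁ < r_cr and r₂ ≤ r_cr, the coating moves toward the maximum at r_cr — heat loss rises.
Bare: R = 1/(2πr₁h) = 10.21 m·K/W; Q = 18.6/10.21 = 1.82 W/m.
Coated: R = R_cond + R_conv = 6.672 m·K/W; Q = 18.6/6.672 = 2.79 W/m.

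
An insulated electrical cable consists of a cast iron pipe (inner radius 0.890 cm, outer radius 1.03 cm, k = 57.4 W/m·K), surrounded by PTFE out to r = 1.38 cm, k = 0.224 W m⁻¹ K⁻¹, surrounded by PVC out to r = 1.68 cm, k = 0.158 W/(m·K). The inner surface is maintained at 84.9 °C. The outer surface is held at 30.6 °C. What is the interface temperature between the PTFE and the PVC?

Series thermal resistances, inner to outer:
  R'_cast iron = ln(0.0103/0.00890)/(2πk) = 0.1461/(2π·57.4) = 4.051×10^-4 m·K/W
  R'_PTFE = ln(0.0138/0.0103)/(2πk) = 0.2925/(2π·0.224) = 0.2078 m·K/W
  R'_PVC = ln(0.0168/0.0138)/(2πk) = 0.1967/(2π·0.158) = 0.1981 m·K/W
ΣR = 4.051×10^-4 + 0.2078 + 0.1981 = 0.4063 m·K/W
Q' = ΔT/ΣR = (84.9 °C − 30.6 °C)/0.4063 = 133.6 W/m
From the inner boundary to the PTFE/PVC interface, ΣR_partial = 0.2082 m·K/W.
T_interface = T_in − Q'·ΣR_partial = 84.9 °C − (133.6)(0.2082) = 57.1 °C

T = 57.1 °C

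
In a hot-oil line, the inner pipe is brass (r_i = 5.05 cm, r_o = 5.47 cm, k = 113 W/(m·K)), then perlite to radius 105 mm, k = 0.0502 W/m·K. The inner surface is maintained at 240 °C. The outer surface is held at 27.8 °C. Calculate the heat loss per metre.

Q' = 103 W/m

Series thermal resistances, inner to outer:
  R'_brass = ln(0.0547/0.0505)/(2πk) = 0.07989/(2π·113) = 1.125×10^-4 m·K/W
  R'_perlite = ln(0.105/0.0547)/(2πk) = 0.6521/(2π·0.0502) = 2.067 m·K/W
ΣR = 1.125×10^-4 + 2.067 = 2.067 m·K/W
Q' = ΔT/ΣR = (240 °C − 27.8 °C)/2.067 = 103 W/m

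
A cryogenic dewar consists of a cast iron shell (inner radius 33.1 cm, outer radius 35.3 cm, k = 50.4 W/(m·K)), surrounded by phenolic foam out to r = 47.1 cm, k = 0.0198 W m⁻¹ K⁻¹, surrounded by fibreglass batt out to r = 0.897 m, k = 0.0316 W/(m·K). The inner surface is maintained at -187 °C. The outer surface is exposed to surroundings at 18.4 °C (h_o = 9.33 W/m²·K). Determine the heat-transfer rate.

Q = 38.0 W

Resistance network (inner→outer):
  R_cast iron = (1/0.331 − 1/0.353)/(4πk) = 0.1883/(4π·50.4) = 2.973×10^-4 K/W
  R_phenolic foam = (1/0.353 − 1/0.471)/(4πk) = 0.7097/(4π·0.0198) = 2.852 K/W
  R_fibreglass batt = (1/0.471 − 1/0.897)/(4πk) = 1.008/(4π·0.0316) = 2.539 K/W
  R_conv,out = 1/(4πr²h) = 1/(4π·0.897²·9.33) = 0.01060 K/W
ΣR = 2.973×10^-4 + 2.852 + 2.539 + 0.01060 = 5.402 K/W
Q = ΔT/ΣR = (-187 °C − 18.4 °C)/5.402 = -38.0 W
(Negative Q ⇒ heat flows inward; heat gain = 38.0 W.)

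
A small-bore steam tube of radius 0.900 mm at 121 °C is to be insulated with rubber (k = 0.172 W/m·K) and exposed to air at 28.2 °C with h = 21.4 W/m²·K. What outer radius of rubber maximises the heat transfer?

For a cylinder, r_cr = k_ins/h = 0.172/21.4 = 0.00804 m = 0.804 cm

r_cr = 0.804 cm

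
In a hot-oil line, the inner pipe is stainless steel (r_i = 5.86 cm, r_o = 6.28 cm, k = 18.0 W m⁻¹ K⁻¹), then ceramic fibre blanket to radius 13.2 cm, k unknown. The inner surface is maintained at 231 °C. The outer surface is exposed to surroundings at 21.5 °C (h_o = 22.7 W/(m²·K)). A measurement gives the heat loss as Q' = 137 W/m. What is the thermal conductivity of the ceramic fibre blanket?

ΣR = ΔT/Q' = |231 − 21.5|/137 = 1.529 m·K/W
Known resistances:
  R'_stainless steel = ln(0.0628/0.0586)/(2πk) = 0.06922/(2π·18.0) = 6.120×10^-4 m·K/W
  R'_conv,out = 1/(2πr h) = 1/(2π·0.132·22.7) = 0.05312 m·K/W
R_ceramic fibre blanket = ΣR − ΣR_known = 1.529 − 0.05373 = 1.475 m·K/W
ln(r₂/r₁)/(2πk) = 1.475 ⇒ k = 0.7428/(2π·1.475) = 0.0801 W/m·K

k = 0.0801 W/m·K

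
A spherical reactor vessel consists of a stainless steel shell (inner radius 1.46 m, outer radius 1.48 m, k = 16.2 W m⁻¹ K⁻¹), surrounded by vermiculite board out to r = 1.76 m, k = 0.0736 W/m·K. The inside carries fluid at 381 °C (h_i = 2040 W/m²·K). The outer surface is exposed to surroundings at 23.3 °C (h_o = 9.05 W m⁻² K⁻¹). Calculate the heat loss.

Series thermal resistances, inner to outer:
  R_conv,in = 1/(4πr²h) = 1/(4π·1.46²·2040) = 1.830×10^-5 K/W
  R_stainless steel = (1/1.46 − 1/1.48)/(4πk) = 0.009256/(4π·16.2) = 4.547×10^-5 K/W
  R_vermiculite board = (1/1.48 − 1/1.76)/(4πk) = 0.1075/(4π·0.0736) = 0.1162 K/W
  R_conv,out = 1/(4πr²h) = 1/(4π·1.76²·9.05) = 0.002839 K/W
ΣR = 1.830×10^-5 + 4.547×10^-5 + 0.1162 + 0.002839 = 0.1191 K/W
Q = ΔT/ΣR = (381 °C − 23.3 °C)/0.1191 = 3000 W

Q = 3.00 kW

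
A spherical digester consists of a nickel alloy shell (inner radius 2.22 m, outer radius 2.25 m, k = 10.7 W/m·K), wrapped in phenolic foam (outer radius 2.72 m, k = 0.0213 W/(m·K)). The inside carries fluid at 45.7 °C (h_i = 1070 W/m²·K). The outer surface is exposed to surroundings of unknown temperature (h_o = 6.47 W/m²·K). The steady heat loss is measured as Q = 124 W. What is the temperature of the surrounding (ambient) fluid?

T_out = 9.91 °C

Series resistances:
  R_conv,in = 1/(4πr²h) = 1/(4π·2.22²·1070) = 1.509×10^-5 K/W
  R_nickel alloy = (1/2.22 − 1/2.25)/(4πk) = 0.006006/(4π·10.7) = 4.467×10^-5 K/W
  R_phenolic foam = (1/2.25 − 1/2.72)/(4πk) = 0.07680/(4π·0.0213) = 0.2869 K/W
  R_conv,out = 1/(4πr²h) = 1/(4π·2.72²·6.47) = 0.001662 K/W
ΣR = 0.2886 K/W
ΔT = Q·ΣR = 124 × 0.2886 = 35.79 K
Heat flows outward, so T_out = T_in − ΔT = 45.7 − 35.79 = 9.91 °C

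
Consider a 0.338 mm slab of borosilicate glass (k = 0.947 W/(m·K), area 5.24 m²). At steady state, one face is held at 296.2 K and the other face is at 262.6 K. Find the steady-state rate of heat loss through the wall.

Q = 493 kW

Q = kA·ΔT/L = 0.947 × 5.24 × |296.2 K − 262.6 K| / 3.38×10^-4 = 4.93×10^5 W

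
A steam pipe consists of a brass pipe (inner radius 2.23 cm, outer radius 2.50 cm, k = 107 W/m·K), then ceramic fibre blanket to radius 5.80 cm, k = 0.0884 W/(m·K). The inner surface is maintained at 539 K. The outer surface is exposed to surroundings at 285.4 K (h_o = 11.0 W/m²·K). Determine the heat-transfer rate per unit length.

Treat each layer as a resistance in series:
  R'_brass = ln(0.0250/0.0223)/(2πk) = 0.1143/(2π·107) = 1.700×10^-4 m·K/W
  R'_ceramic fibre blanket = ln(0.0580/0.0250)/(2πk) = 0.8416/(2π·0.0884) = 1.515 m·K/W
  R'_conv,out = 1/(2πr h) = 1/(2π·0.0580·11.0) = 0.2495 m·K/W
ΣR = 1.700×10^-4 + 1.515 + 0.2495 = 1.765 m·K/W
Q' = ΔT/ΣR = (539 K − 285.4 K)/1.765 = 144 W/m

Q' = 144 W/m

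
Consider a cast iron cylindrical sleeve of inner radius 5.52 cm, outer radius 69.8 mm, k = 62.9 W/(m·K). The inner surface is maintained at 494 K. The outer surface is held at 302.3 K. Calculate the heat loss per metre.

Q' = 3.23×10^5 W/m

Q' = 2πk·ΔT/ln(r₂/r₁) = 2π × 62.9 × 191.7 / ln(0.0698/0.0552) = 3.23×10^5 W/m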